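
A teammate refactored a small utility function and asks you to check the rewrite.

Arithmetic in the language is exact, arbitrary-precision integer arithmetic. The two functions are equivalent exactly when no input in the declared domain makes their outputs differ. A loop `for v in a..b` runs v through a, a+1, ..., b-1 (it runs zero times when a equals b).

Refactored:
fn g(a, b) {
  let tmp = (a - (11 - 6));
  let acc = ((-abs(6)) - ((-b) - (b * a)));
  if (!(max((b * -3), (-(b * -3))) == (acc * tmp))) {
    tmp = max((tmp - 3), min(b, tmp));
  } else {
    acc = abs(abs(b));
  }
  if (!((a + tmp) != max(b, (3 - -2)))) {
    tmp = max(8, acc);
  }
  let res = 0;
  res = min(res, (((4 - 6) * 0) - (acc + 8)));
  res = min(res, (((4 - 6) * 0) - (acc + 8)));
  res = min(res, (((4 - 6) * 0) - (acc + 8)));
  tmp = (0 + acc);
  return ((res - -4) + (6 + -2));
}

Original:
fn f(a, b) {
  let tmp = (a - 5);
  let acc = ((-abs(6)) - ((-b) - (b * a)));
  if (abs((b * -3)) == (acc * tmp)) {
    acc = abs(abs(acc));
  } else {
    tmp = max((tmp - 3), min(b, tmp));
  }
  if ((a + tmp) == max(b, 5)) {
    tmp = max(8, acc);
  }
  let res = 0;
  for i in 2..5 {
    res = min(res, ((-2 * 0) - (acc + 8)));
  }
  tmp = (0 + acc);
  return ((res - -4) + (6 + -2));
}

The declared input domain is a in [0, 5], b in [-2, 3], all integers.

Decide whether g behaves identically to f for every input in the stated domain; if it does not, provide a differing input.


Not equivalent: a=5, b=0 separates them (-6 vs 0).
f: tmp := 0 | acc := -6 | (abs((b * -3)) == (acc * tmp)): true | acc := 6 | ((a + tmp) == max(b, 5)): true | tmp := 8 | res := 0 | iter i=2: | res := -14 | iter i=3: | res := -14 | iter i=4: | res := -14 | tmp := 6 | result -6
g: tmp := 0 | acc := -6 | (!(max((b * -3), (-(b * -3))) == (acc * tmp))): false | acc := 0 | (!((a + tmp) != max(b, (3 - -2)))): true | tmp := 8 | res := 0 | res := -8 | res := -8 | res := -8 | tmp := 0 | result 0
verdict: not equivalent; witness: a=5, b=0


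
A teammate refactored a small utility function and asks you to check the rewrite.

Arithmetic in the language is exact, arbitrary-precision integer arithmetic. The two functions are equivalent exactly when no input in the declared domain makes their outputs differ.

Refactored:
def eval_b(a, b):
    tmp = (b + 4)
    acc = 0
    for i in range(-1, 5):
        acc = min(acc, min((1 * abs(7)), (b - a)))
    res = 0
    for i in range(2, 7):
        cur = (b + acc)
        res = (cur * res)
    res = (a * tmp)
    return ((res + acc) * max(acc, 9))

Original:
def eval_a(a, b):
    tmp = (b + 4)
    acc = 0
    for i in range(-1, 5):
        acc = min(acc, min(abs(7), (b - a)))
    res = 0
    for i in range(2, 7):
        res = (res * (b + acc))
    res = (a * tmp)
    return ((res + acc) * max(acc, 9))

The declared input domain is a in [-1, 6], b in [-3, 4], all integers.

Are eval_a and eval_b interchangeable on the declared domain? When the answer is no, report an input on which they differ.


The two are interchangeable: local variable names differ; statement counts differ; arithmetic usage differs; constant usage differs, and every declared input agrees.
Spot check at a=-1, b=-1 — eval_a: tmp=3, then acc=0, then (i=-1), then acc=0, then (i=0), then acc=0, then (i=1), then acc=0, then (i=2), then acc=0, then (i=3), then acc=0, then (i=4), then acc=0, then res=0, then (i=2), then res=0, then (i=3), then res=0, then (i=4), then res=0, then (i=5), then res=0, then (i=6), then res=0, then res=-3, then returns -27. eval_b: tmp=3, then acc=0, then (i=-1), then acc=0, then (i=0), then acc=0, then (i=1), then acc=0, then (i=2), then acc=0, then (i=3), then acc=0, then (i=4), then acc=0, then res=0, then (i=2), then cur=-1, then res=0, then (i=3), then cur=-1, then res=0, then (i=4), then cur=-1, then res=0, then (i=5), then cur=-1, then res=0, then (i=6), then cur=-1, then res=0, then res=-3, then returns -27. Both give -27.
Across all 64 domain points the two functions coincide.
verdict: equivalent


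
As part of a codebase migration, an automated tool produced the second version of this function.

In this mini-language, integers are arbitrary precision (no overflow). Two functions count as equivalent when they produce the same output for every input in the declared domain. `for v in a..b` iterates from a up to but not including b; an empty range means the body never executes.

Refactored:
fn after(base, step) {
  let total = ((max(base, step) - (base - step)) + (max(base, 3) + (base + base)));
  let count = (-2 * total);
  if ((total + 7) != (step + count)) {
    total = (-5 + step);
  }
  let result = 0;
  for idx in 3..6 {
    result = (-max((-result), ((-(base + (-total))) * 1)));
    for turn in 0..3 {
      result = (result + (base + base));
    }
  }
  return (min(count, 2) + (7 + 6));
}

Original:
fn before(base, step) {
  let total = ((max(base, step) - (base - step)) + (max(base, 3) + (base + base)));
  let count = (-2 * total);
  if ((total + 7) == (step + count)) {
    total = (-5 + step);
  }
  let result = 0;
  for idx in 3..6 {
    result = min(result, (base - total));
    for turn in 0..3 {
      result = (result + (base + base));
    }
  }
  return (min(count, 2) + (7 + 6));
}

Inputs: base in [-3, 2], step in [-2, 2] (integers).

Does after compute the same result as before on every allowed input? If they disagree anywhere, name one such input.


Equivalent. Although `((total + 7) == (step + count))` became `((total + 7) != (step + count))`, no input in the stated domain can expose it.
An exhaustive pass over the 30 declared inputs shows identical outputs.
Tracing base=-1, step=0: before: total=2, then count=-4, then ((total + 7) == (step + count)) is false, then result=0, then (idx=3), then result=-3, then (turn=0), then result=-5, then (turn=1), then result=-7, then (turn=2), then result=-9, then (idx=4), then result=-9, then (turn=0), then result=-11, then (turn=1), then result=-13, then (turn=2), then result=-15, then (idx=5), then result=-15, then (turn=0), then result=-17, then (turn=1), then result=-19, then (turn=2), then result=-21, then returns 9 | after: total=2, then count=-4, then ((total + 7) != (step + count)) is true, then total=-5, then result=0, then (idx=3), then result=0, then (turn=0), then result=-2, then (turn=1), then result=-4, then (turn=2), then result=-6, then (idx=4), then result=-6, then (turn=0), then result=-8, then (turn=1), then result=-10, then (turn=2), then result=-12, then (idx=5), then result=-12, then (turn=0), then result=-14, then (turn=1), then result=-16, then (turn=2), then result=-18, then returns 9 — matching result 9.
verdict: equivalent


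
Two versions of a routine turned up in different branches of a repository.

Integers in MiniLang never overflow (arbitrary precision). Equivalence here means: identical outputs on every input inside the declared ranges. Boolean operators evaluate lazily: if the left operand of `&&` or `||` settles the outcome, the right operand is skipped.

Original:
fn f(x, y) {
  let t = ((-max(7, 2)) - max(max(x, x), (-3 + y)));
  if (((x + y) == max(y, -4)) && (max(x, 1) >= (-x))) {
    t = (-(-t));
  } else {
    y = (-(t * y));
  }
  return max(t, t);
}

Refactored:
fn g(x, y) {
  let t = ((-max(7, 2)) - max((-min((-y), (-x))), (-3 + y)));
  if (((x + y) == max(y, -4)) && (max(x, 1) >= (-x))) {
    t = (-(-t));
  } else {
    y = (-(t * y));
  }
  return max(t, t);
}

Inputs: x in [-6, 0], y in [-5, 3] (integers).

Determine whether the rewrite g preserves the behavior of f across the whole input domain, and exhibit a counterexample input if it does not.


x=-6, y=-5 yields -1 from f but -2 from g.
verdict: not equivalent; witness: x=-6, y=-5


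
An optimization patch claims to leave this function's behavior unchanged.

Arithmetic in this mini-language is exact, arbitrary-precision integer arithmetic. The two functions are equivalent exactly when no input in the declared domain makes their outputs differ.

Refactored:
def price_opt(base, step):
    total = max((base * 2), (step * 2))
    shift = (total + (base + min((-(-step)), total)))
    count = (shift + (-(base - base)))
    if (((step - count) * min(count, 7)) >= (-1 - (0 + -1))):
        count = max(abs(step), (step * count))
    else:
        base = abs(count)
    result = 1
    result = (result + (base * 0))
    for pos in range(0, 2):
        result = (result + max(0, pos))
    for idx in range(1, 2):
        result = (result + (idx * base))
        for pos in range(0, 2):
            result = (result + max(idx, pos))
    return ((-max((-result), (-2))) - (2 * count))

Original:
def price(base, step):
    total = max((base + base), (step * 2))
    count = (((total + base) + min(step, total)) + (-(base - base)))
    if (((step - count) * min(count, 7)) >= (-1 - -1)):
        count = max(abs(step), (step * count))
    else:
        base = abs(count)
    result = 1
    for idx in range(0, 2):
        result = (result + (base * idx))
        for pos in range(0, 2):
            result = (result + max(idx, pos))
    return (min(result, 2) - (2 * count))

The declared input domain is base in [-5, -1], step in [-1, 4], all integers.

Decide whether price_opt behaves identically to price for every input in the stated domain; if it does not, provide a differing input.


Differences: statement counts differ, plus constant usage differs, plus arithmetic usage differs, plus local variable names differ, plus min/max/abs usage differs, plus loop structure differs — yet all 30 inputs agree.
verdict: equivalent


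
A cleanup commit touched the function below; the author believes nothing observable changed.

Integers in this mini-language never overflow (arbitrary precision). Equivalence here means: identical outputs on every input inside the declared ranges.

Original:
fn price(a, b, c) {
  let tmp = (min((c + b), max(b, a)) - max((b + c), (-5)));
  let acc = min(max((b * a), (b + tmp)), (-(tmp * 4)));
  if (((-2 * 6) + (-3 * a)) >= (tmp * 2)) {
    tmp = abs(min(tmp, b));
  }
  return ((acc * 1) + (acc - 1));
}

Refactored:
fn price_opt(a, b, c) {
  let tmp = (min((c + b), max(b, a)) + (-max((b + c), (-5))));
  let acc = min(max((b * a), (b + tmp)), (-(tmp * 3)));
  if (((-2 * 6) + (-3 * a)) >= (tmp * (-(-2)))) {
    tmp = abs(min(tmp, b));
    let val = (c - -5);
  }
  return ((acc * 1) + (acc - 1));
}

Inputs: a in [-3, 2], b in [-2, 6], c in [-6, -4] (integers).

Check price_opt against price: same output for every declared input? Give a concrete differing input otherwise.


Try a=-3, b=-2, c=-4.
price: tmp := -1 | acc := 4 | (((-2 * 6) + (-3 * a)) >= (tmp * 2)): false | result 7
price_opt: tmp := -1 | acc := 3 | (((-2 * 6) + (-3 * a)) >= (tmp * (-(-2)))): false | result 5
7 against 5: the behavior changed.
verdict: not equivalent; witness: a=-3, b=-2, c=-4


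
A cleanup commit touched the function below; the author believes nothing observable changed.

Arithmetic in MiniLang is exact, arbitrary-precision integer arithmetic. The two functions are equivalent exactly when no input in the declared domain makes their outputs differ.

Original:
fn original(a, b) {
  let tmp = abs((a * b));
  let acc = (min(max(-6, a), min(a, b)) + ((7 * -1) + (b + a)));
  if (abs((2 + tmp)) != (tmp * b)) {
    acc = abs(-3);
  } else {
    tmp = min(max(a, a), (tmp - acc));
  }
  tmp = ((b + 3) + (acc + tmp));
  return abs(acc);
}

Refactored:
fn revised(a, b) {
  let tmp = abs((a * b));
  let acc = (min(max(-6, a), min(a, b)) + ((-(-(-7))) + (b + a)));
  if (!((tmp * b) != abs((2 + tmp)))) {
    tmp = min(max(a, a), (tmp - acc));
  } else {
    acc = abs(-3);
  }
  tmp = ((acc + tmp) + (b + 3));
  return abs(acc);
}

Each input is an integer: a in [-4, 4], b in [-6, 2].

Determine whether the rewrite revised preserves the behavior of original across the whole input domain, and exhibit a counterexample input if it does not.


Although constant usage differs, and arithmetic usage differs, and boolean connective usage differs, 81/81 inputs agree.
verdict: equivalent


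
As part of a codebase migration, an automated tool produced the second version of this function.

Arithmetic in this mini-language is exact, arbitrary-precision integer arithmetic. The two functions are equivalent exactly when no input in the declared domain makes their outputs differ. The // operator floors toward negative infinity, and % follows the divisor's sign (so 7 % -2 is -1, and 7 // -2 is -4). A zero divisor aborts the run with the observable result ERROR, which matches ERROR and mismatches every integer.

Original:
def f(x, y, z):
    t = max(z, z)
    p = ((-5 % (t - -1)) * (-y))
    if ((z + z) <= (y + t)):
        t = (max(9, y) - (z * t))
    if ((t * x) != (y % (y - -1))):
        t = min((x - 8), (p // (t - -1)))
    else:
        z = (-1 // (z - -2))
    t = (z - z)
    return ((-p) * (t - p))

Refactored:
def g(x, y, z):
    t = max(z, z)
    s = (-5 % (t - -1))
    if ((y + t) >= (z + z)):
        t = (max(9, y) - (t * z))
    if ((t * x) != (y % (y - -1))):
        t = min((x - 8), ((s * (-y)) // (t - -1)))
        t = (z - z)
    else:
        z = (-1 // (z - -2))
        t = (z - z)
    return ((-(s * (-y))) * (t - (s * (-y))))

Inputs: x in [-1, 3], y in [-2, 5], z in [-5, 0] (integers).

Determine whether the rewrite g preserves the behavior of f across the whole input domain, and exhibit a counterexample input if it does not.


This is a faithful refactor — local variable names differ, and arithmetic usage differs, and comparison usage differs, and statement counts differ, but the computed results match everywhere.
Tracing x=-1, y=5, z=-4: f: t=-4, then p=10, then ((z + z) <= (y + t)) is true, then t=-7, then ((t * x) != (y % (y - -1))) is true, then t=-9, then t=0, then returns 100 | g: t=-4, then s=-2, then ((y + t) >= (z + z)) is true, then t=-7, then ((t * x) != (y % (y - -1))) is true, then t=-9, then t=0, then returns 100 — matching result 100.
An exhaustive pass over the 240 declared inputs shows identical outputs.
verdict: equivalent


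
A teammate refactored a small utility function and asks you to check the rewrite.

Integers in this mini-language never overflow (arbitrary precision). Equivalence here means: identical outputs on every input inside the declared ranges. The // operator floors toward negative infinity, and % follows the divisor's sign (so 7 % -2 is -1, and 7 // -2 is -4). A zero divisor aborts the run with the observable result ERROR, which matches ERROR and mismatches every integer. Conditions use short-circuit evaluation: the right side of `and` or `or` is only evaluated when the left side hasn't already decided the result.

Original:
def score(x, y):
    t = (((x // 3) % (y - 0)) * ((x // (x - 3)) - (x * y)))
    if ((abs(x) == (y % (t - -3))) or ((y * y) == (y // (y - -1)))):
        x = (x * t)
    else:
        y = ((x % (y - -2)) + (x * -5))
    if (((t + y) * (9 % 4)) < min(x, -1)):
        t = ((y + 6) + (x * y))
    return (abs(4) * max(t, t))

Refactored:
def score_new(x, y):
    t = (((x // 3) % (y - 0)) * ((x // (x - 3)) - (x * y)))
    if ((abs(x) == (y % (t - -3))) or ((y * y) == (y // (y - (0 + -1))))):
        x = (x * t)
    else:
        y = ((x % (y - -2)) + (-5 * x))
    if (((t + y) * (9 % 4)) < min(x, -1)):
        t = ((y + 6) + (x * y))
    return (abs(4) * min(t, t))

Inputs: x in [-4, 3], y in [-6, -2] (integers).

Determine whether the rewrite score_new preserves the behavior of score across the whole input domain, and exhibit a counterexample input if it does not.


The edit looks behavioral (`max(t, t)` became `min(t, t)`), but over these ranges it never changes the outcome; all 40 inputs agree.
verdict: equivalent


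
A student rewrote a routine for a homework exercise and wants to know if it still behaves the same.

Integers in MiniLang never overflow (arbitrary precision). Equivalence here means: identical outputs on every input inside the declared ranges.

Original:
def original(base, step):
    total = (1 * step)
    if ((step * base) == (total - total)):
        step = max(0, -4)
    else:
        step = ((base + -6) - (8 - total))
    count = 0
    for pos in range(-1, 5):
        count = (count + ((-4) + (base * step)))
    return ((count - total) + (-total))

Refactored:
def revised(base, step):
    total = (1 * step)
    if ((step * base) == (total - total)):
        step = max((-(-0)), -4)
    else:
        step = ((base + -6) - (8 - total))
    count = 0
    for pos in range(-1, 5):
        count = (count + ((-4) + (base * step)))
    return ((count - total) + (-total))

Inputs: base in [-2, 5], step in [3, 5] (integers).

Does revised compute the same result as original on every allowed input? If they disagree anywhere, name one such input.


Changes here: same computation, different form; the full 24-point sweep finds no disagreement.
verdict: equivalent


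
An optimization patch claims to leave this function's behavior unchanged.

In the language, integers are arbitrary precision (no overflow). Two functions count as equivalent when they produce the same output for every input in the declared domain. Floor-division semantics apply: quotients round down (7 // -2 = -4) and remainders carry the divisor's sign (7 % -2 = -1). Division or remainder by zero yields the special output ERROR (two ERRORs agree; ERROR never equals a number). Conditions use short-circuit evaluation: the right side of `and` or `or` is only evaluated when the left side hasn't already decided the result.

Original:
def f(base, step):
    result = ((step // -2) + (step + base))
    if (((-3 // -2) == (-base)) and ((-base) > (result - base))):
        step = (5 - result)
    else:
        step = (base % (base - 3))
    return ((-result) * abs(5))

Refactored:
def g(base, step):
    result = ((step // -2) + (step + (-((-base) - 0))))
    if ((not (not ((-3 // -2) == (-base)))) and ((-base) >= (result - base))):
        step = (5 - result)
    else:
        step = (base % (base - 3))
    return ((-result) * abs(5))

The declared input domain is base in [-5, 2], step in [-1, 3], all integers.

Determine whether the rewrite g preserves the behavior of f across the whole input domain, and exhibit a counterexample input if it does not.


The suspicious edit (`((-base) > (result - base))` became `((-base) >= (result - base))`) never changes the result for any input inside the declared domain.
Spot check at base=-1, step=0 — f: result = -1; (((-3 // -2) == (-base)) and ((-base) > (result - base))) -> true; step = 6; return 5. g: result = -1; ((not (not ((-3 // -2) == (-base)))) and ((-base) >= (result - base))) -> true; step = 6; return 5. Both give 5.
Every one of the 40 inputs gives matching results.
verdict: equivalent


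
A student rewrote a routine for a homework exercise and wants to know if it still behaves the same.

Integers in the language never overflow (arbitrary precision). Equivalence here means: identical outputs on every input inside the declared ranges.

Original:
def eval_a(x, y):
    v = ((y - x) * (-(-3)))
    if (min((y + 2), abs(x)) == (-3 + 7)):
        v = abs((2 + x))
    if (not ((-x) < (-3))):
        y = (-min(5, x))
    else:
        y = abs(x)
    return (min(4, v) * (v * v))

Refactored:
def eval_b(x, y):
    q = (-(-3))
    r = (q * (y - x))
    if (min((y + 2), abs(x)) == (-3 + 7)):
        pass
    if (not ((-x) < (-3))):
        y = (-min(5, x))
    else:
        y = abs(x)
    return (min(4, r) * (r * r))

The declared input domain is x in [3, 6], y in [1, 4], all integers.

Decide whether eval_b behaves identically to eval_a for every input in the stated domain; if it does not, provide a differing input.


Run the pair on x=4, y=2.
eval_a: v=-6, then (min((y + 2), abs(x)) == (-3 + 7)) is true, then v=6, then (not ((-x) < (-3))) is false, then y=4, then returns 144
eval_b: q=3, then r=-6, then (min((y + 2), abs(x)) == (-3 + 7)) is true, then (not ((-x) < (-3))) is false, then y=4, then returns -216
144 and -216 differ, so these are not the same function on this domain.
verdict: not equivalent; witness: x=4, y=2


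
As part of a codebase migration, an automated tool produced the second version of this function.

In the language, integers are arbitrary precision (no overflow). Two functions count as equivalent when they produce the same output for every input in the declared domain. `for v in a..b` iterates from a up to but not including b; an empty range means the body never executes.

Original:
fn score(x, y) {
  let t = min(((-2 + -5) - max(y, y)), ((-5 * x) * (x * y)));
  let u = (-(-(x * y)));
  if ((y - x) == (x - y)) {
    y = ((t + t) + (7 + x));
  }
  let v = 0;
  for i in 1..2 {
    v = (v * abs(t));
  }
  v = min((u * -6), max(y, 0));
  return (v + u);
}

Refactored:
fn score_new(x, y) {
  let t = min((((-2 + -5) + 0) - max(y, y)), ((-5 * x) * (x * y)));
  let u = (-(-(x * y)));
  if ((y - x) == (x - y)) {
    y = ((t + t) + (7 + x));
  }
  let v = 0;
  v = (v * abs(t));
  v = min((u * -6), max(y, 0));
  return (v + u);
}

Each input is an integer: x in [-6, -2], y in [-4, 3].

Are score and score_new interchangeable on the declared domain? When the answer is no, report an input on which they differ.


This is a faithful refactor — arithmetic usage differs; and constant usage differs; and statement counts differ; and local variable names differ; and loop structure differs, but the computed results match everywhere.
One worked example (x=-3, y=0) — score: t becomes -7; next u becomes 0; next ((y - x) == (x - y)) evaluates to false; next v becomes 0; next at i=1:; next v becomes 0; next v becomes 0; next final value 0; score_new: t becomes -7; next u becomes 0; next ((y - x) == (x - y)) evaluates to false; next v becomes 0; next v becomes 0; next v becomes 0; next final value 0; agreement on 0.
Checked all 40 inputs in the declared domain: the outputs agree on every one.
verdict: equivalent


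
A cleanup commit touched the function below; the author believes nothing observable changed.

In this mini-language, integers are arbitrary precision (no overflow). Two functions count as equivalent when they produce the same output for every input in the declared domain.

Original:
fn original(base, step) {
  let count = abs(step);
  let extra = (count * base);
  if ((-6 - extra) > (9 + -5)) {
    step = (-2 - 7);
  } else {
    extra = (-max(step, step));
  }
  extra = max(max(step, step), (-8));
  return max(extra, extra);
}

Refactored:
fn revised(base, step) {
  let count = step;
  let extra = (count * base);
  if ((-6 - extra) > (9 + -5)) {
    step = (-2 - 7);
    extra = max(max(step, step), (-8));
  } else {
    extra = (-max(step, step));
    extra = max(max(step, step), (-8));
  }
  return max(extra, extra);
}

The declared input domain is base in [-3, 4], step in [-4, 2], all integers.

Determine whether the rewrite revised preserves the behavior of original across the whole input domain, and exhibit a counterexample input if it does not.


Not equivalent: base=-3, step=-4 separates them (-8 vs -4).
original: count = 4; extra = -12; ((-6 - extra) > (9 + -5)) -> true; step = -9; extra = -8; return -8
revised: count = -4; extra = 12; ((-6 - extra) > (9 + -5)) -> false; extra = 4; extra = -4; return -4
verdict: not equivalent; witness: base=-3, step=-4


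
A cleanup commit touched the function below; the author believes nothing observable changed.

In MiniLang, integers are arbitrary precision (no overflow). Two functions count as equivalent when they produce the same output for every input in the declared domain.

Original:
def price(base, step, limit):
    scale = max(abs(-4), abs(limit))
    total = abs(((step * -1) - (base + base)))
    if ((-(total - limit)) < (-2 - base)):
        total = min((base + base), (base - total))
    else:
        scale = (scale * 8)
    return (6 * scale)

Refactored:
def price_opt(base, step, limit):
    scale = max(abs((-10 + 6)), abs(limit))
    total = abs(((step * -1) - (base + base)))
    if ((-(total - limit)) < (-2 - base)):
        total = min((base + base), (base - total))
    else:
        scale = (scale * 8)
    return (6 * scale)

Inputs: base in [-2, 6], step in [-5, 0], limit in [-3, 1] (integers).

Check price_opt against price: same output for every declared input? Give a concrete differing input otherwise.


Behavior is preserved: although constant usage differs, arithmetic usage differs, the outputs never diverge.
As a probe, take base=-1, step=-4, limit=1: price runs scale becomes 4; next total becomes 6; next ((-(total - limit)) < (-2 - base)) evaluates to true; next total becomes -7; next final value 24; price_opt runs scale becomes 4; next total becomes 6; next ((-(total - limit)) < (-2 - base)) evaluates to true; next total becomes -7; next final value 24; both end at 24.
Sweeping the whole domain (270 inputs) finds no disagreement.
verdict: equivalent


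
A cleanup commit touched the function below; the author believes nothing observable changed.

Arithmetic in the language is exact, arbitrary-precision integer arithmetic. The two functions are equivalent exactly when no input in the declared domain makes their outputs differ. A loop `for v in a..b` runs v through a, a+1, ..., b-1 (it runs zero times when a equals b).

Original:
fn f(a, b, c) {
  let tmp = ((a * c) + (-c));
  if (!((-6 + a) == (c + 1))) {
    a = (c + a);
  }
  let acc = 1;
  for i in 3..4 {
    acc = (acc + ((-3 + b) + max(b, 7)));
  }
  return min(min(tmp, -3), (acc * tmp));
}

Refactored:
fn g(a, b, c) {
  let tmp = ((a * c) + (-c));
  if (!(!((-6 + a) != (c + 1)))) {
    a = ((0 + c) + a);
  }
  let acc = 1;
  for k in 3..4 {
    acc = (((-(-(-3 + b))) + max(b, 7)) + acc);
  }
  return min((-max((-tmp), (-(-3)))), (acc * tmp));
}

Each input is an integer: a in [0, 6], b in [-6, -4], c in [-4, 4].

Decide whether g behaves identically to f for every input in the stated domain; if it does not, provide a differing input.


Behavior is preserved: although min/max/abs usage differs; also constant usage differs; also comparison usage differs; also local variable names differ; also boolean connective usage differs; also arithmetic usage differs, the outputs never diverge.
As a probe, take a=4, b=-6, c=-2: f runs tmp=-6, then (!((-6 + a) == (c + 1))) is true, then a=2, then acc=1, then (i=3), then acc=-1, then returns -6; g runs tmp=-6, then (!(!((-6 + a) != (c + 1)))) is true, then a=2, then acc=1, then (k=3), then acc=-1, then returns -6; both end at -6.
Across all 189 domain points the two functions coincide.
verdict: equivalent


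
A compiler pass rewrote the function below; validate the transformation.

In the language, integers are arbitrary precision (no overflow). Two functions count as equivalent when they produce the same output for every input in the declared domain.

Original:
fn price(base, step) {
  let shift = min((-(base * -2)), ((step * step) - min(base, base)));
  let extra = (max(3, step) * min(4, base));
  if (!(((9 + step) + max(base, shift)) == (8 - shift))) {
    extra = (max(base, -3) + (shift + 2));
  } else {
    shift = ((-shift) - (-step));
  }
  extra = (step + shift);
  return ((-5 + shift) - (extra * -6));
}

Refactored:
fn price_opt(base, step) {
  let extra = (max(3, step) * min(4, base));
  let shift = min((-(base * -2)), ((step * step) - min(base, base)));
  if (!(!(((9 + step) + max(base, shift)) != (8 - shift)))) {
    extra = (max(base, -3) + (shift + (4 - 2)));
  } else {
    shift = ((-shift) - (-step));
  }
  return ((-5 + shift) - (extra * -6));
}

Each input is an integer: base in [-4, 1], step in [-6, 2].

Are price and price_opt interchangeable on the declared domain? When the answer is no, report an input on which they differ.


Evaluate both at base=-4, step=-6.
price: shift becomes -8; next extra becomes -12; next (!(((9 + step) + max(base, shift)) == (8 - shift))) evaluates to true; next extra becomes -9; next extra becomes -14; next final value -97
price_opt: extra becomes -12; next shift becomes -8; next (!(!(((9 + step) + max(base, shift)) != (8 - shift)))) evaluates to true; next extra becomes -9; next final value -67
-97 != -67, so the rewrite changes behavior.
verdict: not equivalent; witness: base=-4, step=-6


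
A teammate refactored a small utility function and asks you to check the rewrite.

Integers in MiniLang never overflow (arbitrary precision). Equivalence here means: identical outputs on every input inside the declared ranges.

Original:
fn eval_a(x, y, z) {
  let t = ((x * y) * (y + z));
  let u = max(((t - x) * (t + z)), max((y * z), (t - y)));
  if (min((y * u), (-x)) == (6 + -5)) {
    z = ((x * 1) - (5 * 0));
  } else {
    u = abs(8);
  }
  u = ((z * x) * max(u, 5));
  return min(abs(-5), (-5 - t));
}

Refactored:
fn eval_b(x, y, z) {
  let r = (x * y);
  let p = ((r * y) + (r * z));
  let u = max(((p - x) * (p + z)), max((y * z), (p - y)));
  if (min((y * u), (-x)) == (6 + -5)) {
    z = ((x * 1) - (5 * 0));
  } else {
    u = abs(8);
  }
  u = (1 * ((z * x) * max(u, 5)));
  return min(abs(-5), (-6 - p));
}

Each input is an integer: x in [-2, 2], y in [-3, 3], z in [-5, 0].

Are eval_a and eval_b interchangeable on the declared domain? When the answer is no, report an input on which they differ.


These are not equivalent — on x=-2, y=-2, z=0 the outputs split (3 vs 2).
eval_a: t = -8; u = 48; (min((y * u), (-x)) == (6 + -5)) -> false; u = 8; u = 0; return 3
eval_b: r = 4; p = -8; u = 48; (min((y * u), (-x)) == (6 + -5)) -> false; u = 8; u = 0; return 2
verdict: not equivalent; witness: x=-2, y=-2, z=0


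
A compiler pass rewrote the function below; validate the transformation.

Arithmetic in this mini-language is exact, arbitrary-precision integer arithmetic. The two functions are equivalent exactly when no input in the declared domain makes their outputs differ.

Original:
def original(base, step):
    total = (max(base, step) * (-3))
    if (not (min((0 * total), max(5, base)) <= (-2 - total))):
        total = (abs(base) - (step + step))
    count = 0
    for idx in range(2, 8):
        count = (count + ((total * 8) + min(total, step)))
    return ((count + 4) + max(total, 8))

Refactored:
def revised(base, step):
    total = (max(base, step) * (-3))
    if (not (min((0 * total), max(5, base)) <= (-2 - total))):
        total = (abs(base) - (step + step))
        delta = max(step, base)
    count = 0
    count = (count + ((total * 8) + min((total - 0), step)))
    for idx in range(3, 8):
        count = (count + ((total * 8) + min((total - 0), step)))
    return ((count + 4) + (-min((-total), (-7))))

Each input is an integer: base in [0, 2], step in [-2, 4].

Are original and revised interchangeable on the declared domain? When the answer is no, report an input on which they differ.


Not equivalent: base=0, step=-2 separates them (192 vs 191).
original: total=0, then (not (min((0 * total), max(5, base)) <= (-2 - total))) is true, then total=4, then count=0, then (idx=2), then count=30, then (idx=3), then count=60, then (idx=4), then count=90, then (idx=5), then count=120, then (idx=6), then count=150, then (idx=7), then count=180, then returns 192
revised: total=0, then (not (min((0 * total), max(5, base)) <= (-2 - total))) is true, then total=4, then delta=0, then count=0, then count=30, then (idx=3), then count=60, then (idx=4), then count=90, then (idx=5), then count=120, then (idx=6), then count=150, then (idx=7), then count=180, then returns 191
verdict: not equivalent; witness: base=0, step=-2


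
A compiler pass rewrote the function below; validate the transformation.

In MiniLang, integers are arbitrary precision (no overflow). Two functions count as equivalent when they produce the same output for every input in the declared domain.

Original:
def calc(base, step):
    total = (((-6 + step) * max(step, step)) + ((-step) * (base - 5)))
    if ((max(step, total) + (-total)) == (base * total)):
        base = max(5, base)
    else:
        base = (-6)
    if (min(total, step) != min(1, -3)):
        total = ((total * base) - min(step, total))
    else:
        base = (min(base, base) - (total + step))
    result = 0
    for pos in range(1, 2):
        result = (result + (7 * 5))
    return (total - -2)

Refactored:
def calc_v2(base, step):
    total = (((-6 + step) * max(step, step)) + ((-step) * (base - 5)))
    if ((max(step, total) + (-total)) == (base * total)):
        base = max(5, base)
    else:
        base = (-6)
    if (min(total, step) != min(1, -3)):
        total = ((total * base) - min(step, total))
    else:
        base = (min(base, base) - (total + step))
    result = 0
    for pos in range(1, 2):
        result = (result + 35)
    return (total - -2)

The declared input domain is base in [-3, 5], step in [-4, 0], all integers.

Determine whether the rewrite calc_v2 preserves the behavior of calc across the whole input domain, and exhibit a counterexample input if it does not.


The two versions differ — the changes include constant usage differs; also arithmetic usage differs.
One worked example (base=0, step=-2) — calc: total becomes 6; next ((max(step, total) + (-total)) == (base * total)) evaluates to true; next base becomes 5; next (min(total, step) != min(1, -3)) evaluates to true; next total becomes 32; next result becomes 0; next at pos=1:; next result becomes 35; next final value 34; calc_v2: total becomes 6; next ((max(step, total) + (-total)) == (base * total)) evaluates to true; next base becomes 5; next (min(total, step) != min(1, -3)) evaluates to true; next total becomes 32; next result becomes 0; next at pos=1:; next result becomes 35; next final value 34; agreement on 34.
Every one of the 45 inputs gives matching results.
verdict: equivalent


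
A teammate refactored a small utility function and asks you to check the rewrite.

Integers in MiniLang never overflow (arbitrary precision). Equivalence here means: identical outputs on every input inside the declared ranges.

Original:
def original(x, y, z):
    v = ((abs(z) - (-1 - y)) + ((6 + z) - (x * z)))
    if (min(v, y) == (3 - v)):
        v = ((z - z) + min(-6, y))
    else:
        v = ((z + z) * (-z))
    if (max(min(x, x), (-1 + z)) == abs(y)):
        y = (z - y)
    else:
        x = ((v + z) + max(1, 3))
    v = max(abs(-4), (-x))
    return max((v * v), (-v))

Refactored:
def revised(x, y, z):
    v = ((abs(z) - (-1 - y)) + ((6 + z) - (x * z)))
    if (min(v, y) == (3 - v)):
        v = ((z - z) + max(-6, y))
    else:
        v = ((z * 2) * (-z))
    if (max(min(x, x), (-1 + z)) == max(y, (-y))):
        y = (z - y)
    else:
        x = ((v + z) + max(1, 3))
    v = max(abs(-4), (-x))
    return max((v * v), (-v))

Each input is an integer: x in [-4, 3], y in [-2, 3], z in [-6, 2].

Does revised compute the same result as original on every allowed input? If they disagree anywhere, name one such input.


Consider the input x=-3, y=1, z=-2.
original: v becomes 2; next (min(v, y) == (3 - v)) evaluates to true; next v becomes -6; next (max(min(x, x), (-1 + z)) == abs(y)) evaluates to false; next x becomes -5; next v becomes 5; next final value 25
revised: v becomes 2; next (min(v, y) == (3 - v)) evaluates to true; next v becomes 1; next (max(min(x, x), (-1 + z)) == max(y, (-y))) evaluates to false; next x becomes 2; next v becomes 4; next final value 16
25 != 16, so the rewrite changes behavior.
verdict: not equivalent; witness: x=-3, y=1, z=-2


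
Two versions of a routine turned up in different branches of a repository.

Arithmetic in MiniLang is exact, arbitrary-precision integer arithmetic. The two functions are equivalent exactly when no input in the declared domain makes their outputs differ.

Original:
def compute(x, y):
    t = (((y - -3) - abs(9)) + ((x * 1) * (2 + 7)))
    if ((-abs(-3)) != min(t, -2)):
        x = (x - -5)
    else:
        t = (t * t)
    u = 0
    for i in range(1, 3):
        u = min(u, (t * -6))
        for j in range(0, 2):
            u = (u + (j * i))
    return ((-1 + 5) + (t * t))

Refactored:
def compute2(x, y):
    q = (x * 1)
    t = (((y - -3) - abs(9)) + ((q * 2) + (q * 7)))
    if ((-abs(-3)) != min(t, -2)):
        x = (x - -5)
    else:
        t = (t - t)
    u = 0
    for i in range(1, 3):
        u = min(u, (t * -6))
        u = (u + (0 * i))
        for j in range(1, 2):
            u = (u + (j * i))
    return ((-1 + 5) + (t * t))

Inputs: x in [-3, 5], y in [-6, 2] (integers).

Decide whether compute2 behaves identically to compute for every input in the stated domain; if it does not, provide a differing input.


Run the pair on x=1, y=-6.
compute: t = -3; ((-abs(-3)) != min(t, -2)) -> false; t = 9; u = 0; [i=1]; u = -54; [j=0]; u = -54; [j=1]; u = -53; [i=2]; u = -54; [j=0]; u = -54; [j=1]; u = -52; return 85
compute2: q = 1; t = -3; ((-abs(-3)) != min(t, -2)) -> false; t = 0; u = 0; [i=1]; u = 0; u = 0; [j=1]; u = 1; [i=2]; u = 0; u = 0; [j=1]; u = 2; return 4
85 and 4 differ, so these are not the same function on this domain.
verdict: not equivalent; witness: x=1, y=-6


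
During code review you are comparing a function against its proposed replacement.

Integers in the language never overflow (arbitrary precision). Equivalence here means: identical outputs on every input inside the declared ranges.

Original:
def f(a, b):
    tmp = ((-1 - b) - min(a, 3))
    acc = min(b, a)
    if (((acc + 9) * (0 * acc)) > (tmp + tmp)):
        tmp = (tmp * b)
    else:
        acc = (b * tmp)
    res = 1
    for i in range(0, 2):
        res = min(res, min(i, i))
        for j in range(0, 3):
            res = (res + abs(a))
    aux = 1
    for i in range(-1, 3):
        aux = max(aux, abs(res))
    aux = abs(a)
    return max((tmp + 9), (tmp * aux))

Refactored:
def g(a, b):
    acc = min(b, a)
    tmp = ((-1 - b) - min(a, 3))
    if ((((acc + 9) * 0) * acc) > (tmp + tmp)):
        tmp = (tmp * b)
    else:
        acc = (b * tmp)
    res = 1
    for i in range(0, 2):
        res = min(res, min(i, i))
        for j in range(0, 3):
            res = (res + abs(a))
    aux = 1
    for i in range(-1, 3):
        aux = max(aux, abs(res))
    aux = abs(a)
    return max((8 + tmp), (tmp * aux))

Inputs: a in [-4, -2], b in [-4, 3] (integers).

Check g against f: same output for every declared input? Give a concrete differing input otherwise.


These are not equivalent — on a=-4, b=1 the outputs split (11 vs 10).
f: tmp becomes 2; next acc becomes -4; next (((acc + 9) * (0 * acc)) > (tmp + tmp)) evaluates to false; next acc becomes 2; next res becomes 1; next at i=0:; next res becomes 0; next at j=0:; next res becomes 4; next at j=1:; next res becomes 8; next at j=2:; next res becomes 12; next at i=1:; next res becomes 1; next at j=0:; next res becomes 5; next at j=1:; next res becomes 9; next at j=2:; next res becomes 13; next aux becomes 1; next at i=-1:; next aux becomes 13; next at i=0:; next aux becomes 13; next at i=1:; next aux becomes 13; next at i=2:; next aux becomes 13; next aux becomes 4; next final value 11
g: acc becomes -4; next tmp becomes 2; next ((((acc + 9) * 0) * acc) > (tmp + tmp)) evaluates to false; next acc becomes 2; next res becomes 1; next at i=0:; next res becomes 0; next at j=0:; next res becomes 4; next at j=1:; next res becomes 8; next at j=2:; next res becomes 12; next at i=1:; next res becomes 1; next at j=0:; next res becomes 5; next at j=1:; next res becomes 9; next at j=2:; next res becomes 13; next aux becomes 1; next at i=-1:; next aux becomes 13; next at i=0:; next aux becomes 13; next at i=1:; next aux becomes 13; next at i=2:; next aux becomes 13; next aux becomes 4; next final value 10
verdict: not equivalent; witness: a=-4, b=1


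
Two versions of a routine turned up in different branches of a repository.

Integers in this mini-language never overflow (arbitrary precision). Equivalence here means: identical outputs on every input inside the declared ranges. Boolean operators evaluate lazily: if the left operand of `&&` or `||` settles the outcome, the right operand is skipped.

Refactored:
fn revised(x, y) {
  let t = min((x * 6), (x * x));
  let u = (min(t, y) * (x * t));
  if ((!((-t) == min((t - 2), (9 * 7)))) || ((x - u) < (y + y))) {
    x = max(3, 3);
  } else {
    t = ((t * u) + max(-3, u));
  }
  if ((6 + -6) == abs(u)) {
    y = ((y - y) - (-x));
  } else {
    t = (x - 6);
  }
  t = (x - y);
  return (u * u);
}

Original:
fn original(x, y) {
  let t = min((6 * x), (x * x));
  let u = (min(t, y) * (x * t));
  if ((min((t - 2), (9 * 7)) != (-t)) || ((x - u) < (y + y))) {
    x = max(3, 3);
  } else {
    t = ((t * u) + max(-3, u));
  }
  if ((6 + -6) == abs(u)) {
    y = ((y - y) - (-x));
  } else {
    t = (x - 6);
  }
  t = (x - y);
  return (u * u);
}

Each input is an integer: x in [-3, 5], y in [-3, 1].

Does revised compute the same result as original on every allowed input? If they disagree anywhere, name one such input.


Equivalent — the differences include comparison usage differs, boolean connective usage differs, yet no declared input distinguishes the two.
One worked example (x=1, y=1) — original: t = 1; u = 1; ((min((t - 2), (9 * 7)) != (-t)) || ((x - u) < (y + y))) -> true; x = 3; ((6 + -6) == abs(u)) -> false; t = -3; t = 2; return 1; revised: t = 1; u = 1; ((!((-t) == min((t - 2), (9 * 7)))) || ((x - u) < (y + y))) -> true; x = 3; ((6 + -6) == abs(u)) -> false; t = -3; t = 2; return 1; agreement on 1.
Checked all 45 inputs in the declared domain: the outputs agree on every one.
verdict: equivalent
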